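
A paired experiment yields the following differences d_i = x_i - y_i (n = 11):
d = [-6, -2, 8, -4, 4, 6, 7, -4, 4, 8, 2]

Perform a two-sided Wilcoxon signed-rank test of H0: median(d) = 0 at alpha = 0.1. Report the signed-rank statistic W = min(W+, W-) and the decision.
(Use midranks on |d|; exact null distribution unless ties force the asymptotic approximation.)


Step 1: Drop any zero differences (none here) and take |d_i|.
|d| = [6, 2, 8, 4, 4, 6, 7, 4, 4, 8, 2]
Step 2: Midrank |d_i| (ties get averaged ranks).
ranks: |6|->7.5, |2|->1.5, |8|->10.5, |4|->4.5, |4|->4.5, |6|->7.5, |7|->9, |4|->4.5, |4|->4.5, |8|->10.5, |2|->1.5
Step 3: Attach original signs; sum ranks with positive sign and with negative sign.
W+ = 10.5 + 4.5 + 7.5 + 9 + 4.5 + 10.5 + 1.5 = 48
W- = 7.5 + 1.5 + 4.5 + 4.5 = 18
(Check: W+ + W- = 66 should equal n(n+1)/2 = 66.)
Step 4: Test statistic W = min(W+, W-) = 18.
Step 5: Ties in |d|, so use the tie-corrected normal approximation.
        E[W] = n(n+1)/4 = 11*12/4 = 33.
        Tie groups: |d|=2 (t=2), |d|=4 (t=4), |d|=6 (t=2), |d|=8 (t=2); sum(t^3 - t) = 78.
        Var[W] = n(n+1)(2n+1)/24 - sum(t^3-t)/48 = 3036/24 - 78/48 = 124.875.
        z = (W - E[W]) / sqrt(Var[W]) = (18 - 33) / 11.1747 = -1.3423.
        Two-sided p = 2*Phi(z) = 0.179495.
Step 6: alpha = 0.1. fail to reject H0.

W+ = 48, W- = 18, W = min = 18, p = 0.179495, fail to reject H0.


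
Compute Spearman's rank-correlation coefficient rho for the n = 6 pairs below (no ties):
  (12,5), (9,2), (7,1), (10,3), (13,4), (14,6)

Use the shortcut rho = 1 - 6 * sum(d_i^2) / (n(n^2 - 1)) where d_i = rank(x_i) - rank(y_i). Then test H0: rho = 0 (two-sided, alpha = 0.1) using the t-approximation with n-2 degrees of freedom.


Step 1: Rank x and y separately (midranks; no ties here).
rank(x): 12->4, 9->2, 7->1, 10->3, 13->5, 14->6
rank(y): 5->5, 2->2, 1->1, 3->3, 4->4, 6->6
Step 2: d_i = R_x(i) - R_y(i); compute d_i^2.
  (4-5)^2=1, (2-2)^2=0, (1-1)^2=0, (3-3)^2=0, (5-4)^2=1, (6-6)^2=0
sum(d^2) = 2.
Step 3: rho = 1 - 6*2 / (6*(6^2 - 1)) = 1 - 12/210 = 0.942857.
Step 4: Under H0, t = rho * sqrt((n-2)/(1-rho^2)) = 5.6595 ~ t(4).
Step 5: Two-sided p-value from the t-distribution with 4 df = 0.004805.
Step 6: alpha = 0.1. reject H0.

rho = 0.9429, p = 0.004805, reject H0 at alpha = 0.1.


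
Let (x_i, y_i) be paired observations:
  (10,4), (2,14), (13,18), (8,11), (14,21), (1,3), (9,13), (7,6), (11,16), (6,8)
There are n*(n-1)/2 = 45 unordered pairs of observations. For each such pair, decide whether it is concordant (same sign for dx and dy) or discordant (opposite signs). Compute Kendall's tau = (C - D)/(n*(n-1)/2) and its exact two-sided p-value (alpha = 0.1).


Step 1: Enumerate the 45 unordered pairs (i,j) with i<j and classify each by sign(x_j-x_i) * sign(y_j-y_i).
  (1,2):dx=-8,dy=+10->D; (1,3):dx=+3,dy=+14->C; (1,4):dx=-2,dy=+7->D; (1,5):dx=+4,dy=+17->C
  (1,6):dx=-9,dy=-1->C; (1,7):dx=-1,dy=+9->D; (1,8):dx=-3,dy=+2->D; (1,9):dx=+1,dy=+12->C
  (1,10):dx=-4,dy=+4->D; (2,3):dx=+11,dy=+4->C; (2,4):dx=+6,dy=-3->D; (2,5):dx=+12,dy=+7->C
  (2,6):dx=-1,dy=-11->C; (2,7):dx=+7,dy=-1->D; (2,8):dx=+5,dy=-8->D; (2,9):dx=+9,dy=+2->C
  (2,10):dx=+4,dy=-6->D; (3,4):dx=-5,dy=-7->C; (3,5):dx=+1,dy=+3->C; (3,6):dx=-12,dy=-15->C
  (3,7):dx=-4,dy=-5->C; (3,8):dx=-6,dy=-12->C; (3,9):dx=-2,dy=-2->C; (3,10):dx=-7,dy=-10->C
  (4,5):dx=+6,dy=+10->C; (4,6):dx=-7,dy=-8->C; (4,7):dx=+1,dy=+2->C; (4,8):dx=-1,dy=-5->C
  (4,9):dx=+3,dy=+5->C; (4,10):dx=-2,dy=-3->C; (5,6):dx=-13,dy=-18->C; (5,7):dx=-5,dy=-8->C
  (5,8):dx=-7,dy=-15->C; (5,9):dx=-3,dy=-5->C; (5,10):dx=-8,dy=-13->C; (6,7):dx=+8,dy=+10->C
  (6,8):dx=+6,dy=+3->C; (6,9):dx=+10,dy=+13->C; (6,10):dx=+5,dy=+5->C; (7,8):dx=-2,dy=-7->C
  (7,9):dx=+2,dy=+3->C; (7,10):dx=-3,dy=-5->C; (8,9):dx=+4,dy=+10->C; (8,10):dx=-1,dy=+2->D
  (9,10):dx=-5,dy=-8->C
Step 2: C = 35, D = 10, total pairs = 45.
Step 3: tau = (C - D)/(n(n-1)/2) = (35 - 10)/45 = 0.555556.
Step 4: Exact two-sided p-value (enumerate n! = 3628800 permutations of y under H0): p = 0.028609.
Step 5: alpha = 0.1. reject H0.

tau_b = 0.5556 (C=35, D=10), p = 0.028609, reject H0.


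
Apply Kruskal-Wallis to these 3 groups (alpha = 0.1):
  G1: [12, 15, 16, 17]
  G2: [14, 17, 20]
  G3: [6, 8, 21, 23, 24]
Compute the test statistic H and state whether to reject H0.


Step 1: Combine all N = 12 observations and assign midranks.
sorted (value, group, rank): (6,G3,1), (8,G3,2), (12,G1,3), (14,G2,4), (15,G1,5), (16,G1,6), (17,G1,7.5), (17,G2,7.5), (20,G2,9), (21,G3,10), (23,G3,11), (24,G3,12)
Step 2: Sum ranks within each group.
R_1 = 21.5 (n_1 = 4)
R_2 = 20.5 (n_2 = 3)
R_3 = 36 (n_3 = 5)
Step 3: H = 12/(N(N+1)) * sum(R_i^2/n_i) - 3(N+1)
     = 12/(12*13) * (21.5^2/4 + 20.5^2/3 + 36^2/5) - 3*13
     = 0.076923 * 514.846 - 39
     = 0.603526.
Step 4: Ties present; correction factor C = 1 - 6/(12^3 - 12) = 0.996503. Corrected H = 0.603526 / 0.996503 = 0.605643.
Step 5: Under H0, H ~ chi^2(2); p-value = 0.738731.
Step 6: alpha = 0.1. fail to reject H0.

H = 0.6056, df = 2, p = 0.738731, fail to reject H0.


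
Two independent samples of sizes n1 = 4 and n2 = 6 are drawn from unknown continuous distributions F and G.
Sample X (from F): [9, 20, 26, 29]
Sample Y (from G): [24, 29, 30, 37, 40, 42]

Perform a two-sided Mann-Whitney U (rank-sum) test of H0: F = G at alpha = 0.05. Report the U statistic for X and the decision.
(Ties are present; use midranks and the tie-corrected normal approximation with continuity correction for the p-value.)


Step 1: Combine and sort all 10 observations; assign midranks.
sorted (value, group): (9,X), (20,X), (24,Y), (26,X), (29,X), (29,Y), (30,Y), (37,Y), (40,Y), (42,Y)
ranks: 9->1, 20->2, 24->3, 26->4, 29->5.5, 29->5.5, 30->7, 37->8, 40->9, 42->10
Step 2: Rank sum for X: R1 = 1 + 2 + 4 + 5.5 = 12.5.
Step 3: U_X = R1 - n1(n1+1)/2 = 12.5 - 4*5/2 = 12.5 - 10 = 2.5.
       U_Y = n1*n2 - U_X = 24 - 2.5 = 21.5.
Step 4: Ties are present, so use the tie-corrected normal approximation (with continuity correction) for the p-value.
Step 5: p-value = 0.054273; compare to alpha = 0.05. fail to reject H0.

U_X = 2.5, p = 0.054273, fail to reject H0 at alpha = 0.05.


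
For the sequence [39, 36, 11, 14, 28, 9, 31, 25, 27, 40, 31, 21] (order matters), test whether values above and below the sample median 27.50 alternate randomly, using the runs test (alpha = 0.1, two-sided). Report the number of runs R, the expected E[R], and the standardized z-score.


Step 1: Compute median = 27.50; label A = above, B = below.
Labels in order: AABBABABBAAB  (n_A = 6, n_B = 6)
Step 2: Count runs R = 8.
Step 3: Under H0 (random ordering), E[R] = 2*n_A*n_B/(n_A+n_B) + 1 = 2*6*6/12 + 1 = 7.0000.
        Var[R] = 2*n_A*n_B*(2*n_A*n_B - n_A - n_B) / ((n_A+n_B)^2 * (n_A+n_B-1)) = 4320/1584 = 2.7273.
        SD[R] = 1.6514.
Step 4: Continuity-corrected z = (R - 0.5 - E[R]) / SD[R] = (8 - 0.5 - 7.0000) / 1.6514 = 0.3028.
Step 5: Two-sided p-value via normal approximation = 2*(1 - Phi(|z|)) = 0.762069.
Step 6: alpha = 0.1. fail to reject H0.

R = 8, z = 0.3028, p = 0.762069, fail to reject H0.


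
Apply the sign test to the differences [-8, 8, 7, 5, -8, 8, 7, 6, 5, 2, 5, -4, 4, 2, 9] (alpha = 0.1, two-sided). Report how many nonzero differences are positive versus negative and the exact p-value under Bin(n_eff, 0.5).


Step 1: Discard zero differences. Original n = 15; n_eff = number of nonzero differences = 15.
Nonzero differences (with sign): -8, +8, +7, +5, -8, +8, +7, +6, +5, +2, +5, -4, +4, +2, +9
Step 2: Count signs: positive = 12, negative = 3.
Step 3: Under H0: P(positive) = 0.5, so the number of positives S ~ Bin(15, 0.5).
Step 4: Two-sided exact p-value = sum of Bin(15,0.5) probabilities at or below the observed probability = 0.035156.
Step 5: alpha = 0.1. reject H0.

n_eff = 15, pos = 12, neg = 3, p = 0.035156, reject H0.


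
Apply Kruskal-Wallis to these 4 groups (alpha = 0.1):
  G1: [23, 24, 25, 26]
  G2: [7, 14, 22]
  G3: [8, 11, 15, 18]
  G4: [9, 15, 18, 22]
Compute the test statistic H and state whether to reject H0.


Step 1: Combine all N = 15 observations and assign midranks.
sorted (value, group, rank): (7,G2,1), (8,G3,2), (9,G4,3), (11,G3,4), (14,G2,5), (15,G3,6.5), (15,G4,6.5), (18,G3,8.5), (18,G4,8.5), (22,G2,10.5), (22,G4,10.5), (23,G1,12), (24,G1,13), (25,G1,14), (26,G1,15)
Step 2: Sum ranks within each group.
R_1 = 54 (n_1 = 4)
R_2 = 16.5 (n_2 = 3)
R_3 = 21 (n_3 = 4)
R_4 = 28.5 (n_4 = 4)
Step 3: H = 12/(N(N+1)) * sum(R_i^2/n_i) - 3(N+1)
     = 12/(15*16) * (54^2/4 + 16.5^2/3 + 21^2/4 + 28.5^2/4) - 3*16
     = 0.050000 * 1133.06 - 48
     = 8.653125.
Step 4: Ties present; correction factor C = 1 - 18/(15^3 - 15) = 0.994643. Corrected H = 8.653125 / 0.994643 = 8.699731.
Step 5: Under H0, H ~ chi^2(3); p-value = 0.033561.
Step 6: alpha = 0.1. reject H0.

H = 8.6997, df = 3, p = 0.033561, reject H0.


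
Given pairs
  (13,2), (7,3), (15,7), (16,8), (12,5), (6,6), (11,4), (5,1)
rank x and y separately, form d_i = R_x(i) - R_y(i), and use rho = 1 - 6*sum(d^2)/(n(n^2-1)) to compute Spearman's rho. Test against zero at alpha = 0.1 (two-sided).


Step 1: Rank x and y separately (midranks; no ties here).
rank(x): 13->6, 7->3, 15->7, 16->8, 12->5, 6->2, 11->4, 5->1
rank(y): 2->2, 3->3, 7->7, 8->8, 5->5, 6->6, 4->4, 1->1
Step 2: d_i = R_x(i) - R_y(i); compute d_i^2.
  (6-2)^2=16, (3-3)^2=0, (7-7)^2=0, (8-8)^2=0, (5-5)^2=0, (2-6)^2=16, (4-4)^2=0, (1-1)^2=0
sum(d^2) = 32.
Step 3: rho = 1 - 6*32 / (8*(8^2 - 1)) = 1 - 192/504 = 0.619048.
Step 4: Under H0, t = rho * sqrt((n-2)/(1-rho^2)) = 1.9308 ~ t(6).
Step 5: Two-sided p-value from the t-distribution with 6 df = 0.101733.
Step 6: alpha = 0.1. fail to reject H0.

rho = 0.6190, p = 0.101733, fail to reject H0 at alpha = 0.1.


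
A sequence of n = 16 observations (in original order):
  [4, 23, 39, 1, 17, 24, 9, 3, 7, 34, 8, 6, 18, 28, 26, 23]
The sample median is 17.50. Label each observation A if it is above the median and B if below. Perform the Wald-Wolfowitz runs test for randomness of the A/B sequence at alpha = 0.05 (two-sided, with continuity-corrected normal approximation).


Step 1: Compute median = 17.50; label A = above, B = below.
Labels in order: BAABBABBBABBAAAA  (n_A = 8, n_B = 8)
Step 2: Count runs R = 8.
Step 3: Under H0 (random ordering), E[R] = 2*n_A*n_B/(n_A+n_B) + 1 = 2*8*8/16 + 1 = 9.0000.
        Var[R] = 2*n_A*n_B*(2*n_A*n_B - n_A - n_B) / ((n_A+n_B)^2 * (n_A+n_B-1)) = 14336/3840 = 3.7333.
        SD[R] = 1.9322.
Step 4: Continuity-corrected z = (R + 0.5 - E[R]) / SD[R] = (8 + 0.5 - 9.0000) / 1.9322 = -0.2588.
Step 5: Two-sided p-value via normal approximation = 2*(1 - Phi(|z|)) = 0.795809.
Step 6: alpha = 0.05. fail to reject H0.

R = 8, z = -0.2588, p = 0.795809, fail to reject H0.


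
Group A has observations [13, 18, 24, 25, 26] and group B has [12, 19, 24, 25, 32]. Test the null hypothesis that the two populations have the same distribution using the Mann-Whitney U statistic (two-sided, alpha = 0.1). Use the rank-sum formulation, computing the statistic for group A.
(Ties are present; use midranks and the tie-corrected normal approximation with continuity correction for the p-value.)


Step 1: Combine and sort all 10 observations; assign midranks.
sorted (value, group): (12,Y), (13,X), (18,X), (19,Y), (24,X), (24,Y), (25,X), (25,Y), (26,X), (32,Y)
ranks: 12->1, 13->2, 18->3, 19->4, 24->5.5, 24->5.5, 25->7.5, 25->7.5, 26->9, 32->10
Step 2: Rank sum for X: R1 = 2 + 3 + 5.5 + 7.5 + 9 = 27.
Step 3: U_X = R1 - n1(n1+1)/2 = 27 - 5*6/2 = 27 - 15 = 12.
       U_Y = n1*n2 - U_X = 25 - 12 = 13.
Step 4: Ties are present, so use the tie-corrected normal approximation (with continuity correction) for the p-value.
Step 5: p-value = 1.000000; compare to alpha = 0.1. fail to reject H0.

U_X = 12, p = 1.000000, fail to reject H0 at alpha = 0.1.


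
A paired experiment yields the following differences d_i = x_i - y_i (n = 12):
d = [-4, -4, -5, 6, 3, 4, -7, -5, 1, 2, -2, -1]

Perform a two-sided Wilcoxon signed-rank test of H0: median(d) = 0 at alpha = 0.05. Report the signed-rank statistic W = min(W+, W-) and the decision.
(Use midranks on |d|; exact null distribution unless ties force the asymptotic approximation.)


Step 1: Drop any zero differences (none here) and take |d_i|.
|d| = [4, 4, 5, 6, 3, 4, 7, 5, 1, 2, 2, 1]
Step 2: Midrank |d_i| (ties get averaged ranks).
ranks: |4|->7, |4|->7, |5|->9.5, |6|->11, |3|->5, |4|->7, |7|->12, |5|->9.5, |1|->1.5, |2|->3.5, |2|->3.5, |1|->1.5
Step 3: Attach original signs; sum ranks with positive sign and with negative sign.
W+ = 11 + 5 + 7 + 1.5 + 3.5 = 28
W- = 7 + 7 + 9.5 + 12 + 9.5 + 3.5 + 1.5 = 50
(Check: W+ + W- = 78 should equal n(n+1)/2 = 78.)
Step 4: Test statistic W = min(W+, W-) = 28.
Step 5: Ties in |d|, so use the tie-corrected normal approximation.
        E[W] = n(n+1)/4 = 12*13/4 = 39.
        Tie groups: |d|=1 (t=2), |d|=2 (t=2), |d|=4 (t=3), |d|=5 (t=2); sum(t^3 - t) = 42.
        Var[W] = n(n+1)(2n+1)/24 - sum(t^3-t)/48 = 3900/24 - 42/48 = 161.625.
        z = (W - E[W]) / sqrt(Var[W]) = (28 - 39) / 12.7132 = -0.8652.
        Two-sided p = 2*Phi(z) = 0.386905.
Step 6: alpha = 0.05. fail to reject H0.

W+ = 28, W- = 50, W = min = 28, p = 0.386905, fail to reject H0.


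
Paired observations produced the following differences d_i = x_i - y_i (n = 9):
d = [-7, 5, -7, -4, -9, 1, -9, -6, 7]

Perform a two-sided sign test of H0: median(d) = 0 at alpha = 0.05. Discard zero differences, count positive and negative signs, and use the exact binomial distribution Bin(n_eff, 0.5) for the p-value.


Step 1: Discard zero differences. Original n = 9; n_eff = number of nonzero differences = 9.
Nonzero differences (with sign): -7, +5, -7, -4, -9, +1, -9, -6, +7
Step 2: Count signs: positive = 3, negative = 6.
Step 3: Under H0: P(positive) = 0.5, so the number of positives S ~ Bin(9, 0.5).
Step 4: Two-sided exact p-value = sum of Bin(9,0.5) probabilities at or below the observed probability = 0.507812.
Step 5: alpha = 0.05. fail to reject H0.

n_eff = 9, pos = 3, neg = 6, p = 0.507812, fail to reject H0.


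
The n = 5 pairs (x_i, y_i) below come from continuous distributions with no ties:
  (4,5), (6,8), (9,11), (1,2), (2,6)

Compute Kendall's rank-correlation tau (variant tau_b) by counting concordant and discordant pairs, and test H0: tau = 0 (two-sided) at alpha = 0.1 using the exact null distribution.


Step 1: Enumerate the 10 unordered pairs (i,j) with i<j and classify each by sign(x_j-x_i) * sign(y_j-y_i).
  (1,2):dx=+2,dy=+3->C; (1,3):dx=+5,dy=+6->C; (1,4):dx=-3,dy=-3->C; (1,5):dx=-2,dy=+1->D
  (2,3):dx=+3,dy=+3->C; (2,4):dx=-5,dy=-6->C; (2,5):dx=-4,dy=-2->C; (3,4):dx=-8,dy=-9->C
  (3,5):dx=-7,dy=-5->C; (4,5):dx=+1,dy=+4->C
Step 2: C = 9, D = 1, total pairs = 10.
Step 3: tau = (C - D)/(n(n-1)/2) = (9 - 1)/10 = 0.800000.
Step 4: Exact two-sided p-value (enumerate n! = 120 permutations of y under H0): p = 0.083333.
Step 5: alpha = 0.1. reject H0.

tau_b = 0.8000 (C=9, D=1), p = 0.083333, reject H0.


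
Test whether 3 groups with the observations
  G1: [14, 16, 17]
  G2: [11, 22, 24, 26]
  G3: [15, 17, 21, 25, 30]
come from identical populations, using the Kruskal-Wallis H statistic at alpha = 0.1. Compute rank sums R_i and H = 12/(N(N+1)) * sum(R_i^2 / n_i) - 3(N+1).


Step 1: Combine all N = 12 observations and assign midranks.
sorted (value, group, rank): (11,G2,1), (14,G1,2), (15,G3,3), (16,G1,4), (17,G1,5.5), (17,G3,5.5), (21,G3,7), (22,G2,8), (24,G2,9), (25,G3,10), (26,G2,11), (30,G3,12)
Step 2: Sum ranks within each group.
R_1 = 11.5 (n_1 = 3)
R_2 = 29 (n_2 = 4)
R_3 = 37.5 (n_3 = 5)
Step 3: H = 12/(N(N+1)) * sum(R_i^2/n_i) - 3(N+1)
     = 12/(12*13) * (11.5^2/3 + 29^2/4 + 37.5^2/5) - 3*13
     = 0.076923 * 535.583 - 39
     = 2.198718.
Step 4: Ties present; correction factor C = 1 - 6/(12^3 - 12) = 0.996503. Corrected H = 2.198718 / 0.996503 = 2.206433.
Step 5: Under H0, H ~ chi^2(2); p-value = 0.331802.
Step 6: alpha = 0.1. fail to reject H0.

H = 2.2064, df = 2, p = 0.331802, fail to reject H0.


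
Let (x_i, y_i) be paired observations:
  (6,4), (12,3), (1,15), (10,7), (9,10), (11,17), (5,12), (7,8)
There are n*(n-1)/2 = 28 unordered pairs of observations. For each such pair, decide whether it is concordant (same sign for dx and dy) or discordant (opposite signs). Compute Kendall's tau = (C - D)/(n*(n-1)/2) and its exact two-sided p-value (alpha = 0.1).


Step 1: Enumerate the 28 unordered pairs (i,j) with i<j and classify each by sign(x_j-x_i) * sign(y_j-y_i).
  (1,2):dx=+6,dy=-1->D; (1,3):dx=-5,dy=+11->D; (1,4):dx=+4,dy=+3->C; (1,5):dx=+3,dy=+6->C
  (1,6):dx=+5,dy=+13->C; (1,7):dx=-1,dy=+8->D; (1,8):dx=+1,dy=+4->C; (2,3):dx=-11,dy=+12->D
  (2,4):dx=-2,dy=+4->D; (2,5):dx=-3,dy=+7->D; (2,6):dx=-1,dy=+14->D; (2,7):dx=-7,dy=+9->D
  (2,8):dx=-5,dy=+5->D; (3,4):dx=+9,dy=-8->D; (3,5):dx=+8,dy=-5->D; (3,6):dx=+10,dy=+2->C
  (3,7):dx=+4,dy=-3->D; (3,8):dx=+6,dy=-7->D; (4,5):dx=-1,dy=+3->D; (4,6):dx=+1,dy=+10->C
  (4,7):dx=-5,dy=+5->D; (4,8):dx=-3,dy=+1->D; (5,6):dx=+2,dy=+7->C; (5,7):dx=-4,dy=+2->D
  (5,8):dx=-2,dy=-2->C; (6,7):dx=-6,dy=-5->C; (6,8):dx=-4,dy=-9->C; (7,8):dx=+2,dy=-4->D
Step 2: C = 10, D = 18, total pairs = 28.
Step 3: tau = (C - D)/(n(n-1)/2) = (10 - 18)/28 = -0.285714.
Step 4: Exact two-sided p-value (enumerate n! = 40320 permutations of y under H0): p = 0.398760.
Step 5: alpha = 0.1. fail to reject H0.

tau_b = -0.2857 (C=10, D=18), p = 0.398760, fail to reject H0.


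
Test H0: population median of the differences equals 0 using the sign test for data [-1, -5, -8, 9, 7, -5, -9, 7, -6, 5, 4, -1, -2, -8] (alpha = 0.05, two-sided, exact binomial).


Step 1: Discard zero differences. Original n = 14; n_eff = number of nonzero differences = 14.
Nonzero differences (with sign): -1, -5, -8, +9, +7, -5, -9, +7, -6, +5, +4, -1, -2, -8
Step 2: Count signs: positive = 5, negative = 9.
Step 3: Under H0: P(positive) = 0.5, so the number of positives S ~ Bin(14, 0.5).
Step 4: Two-sided exact p-value = sum of Bin(14,0.5) probabilities at or below the observed probability = 0.423950.
Step 5: alpha = 0.05. fail to reject H0.

n_eff = 14, pos = 5, neg = 9, p = 0.423950, fail to reject H0.


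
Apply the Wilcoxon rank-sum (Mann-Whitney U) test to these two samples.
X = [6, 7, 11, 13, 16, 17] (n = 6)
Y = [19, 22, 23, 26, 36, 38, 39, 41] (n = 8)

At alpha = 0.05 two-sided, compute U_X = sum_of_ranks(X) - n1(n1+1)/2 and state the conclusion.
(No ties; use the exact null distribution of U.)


Step 1: Combine and sort all 14 observations; assign midranks.
sorted (value, group): (6,X), (7,X), (11,X), (13,X), (16,X), (17,X), (19,Y), (22,Y), (23,Y), (26,Y), (36,Y), (38,Y), (39,Y), (41,Y)
ranks: 6->1, 7->2, 11->3, 13->4, 16->5, 17->6, 19->7, 22->8, 23->9, 26->10, 36->11, 38->12, 39->13, 41->14
Step 2: Rank sum for X: R1 = 1 + 2 + 3 + 4 + 5 + 6 = 21.
Step 3: U_X = R1 - n1(n1+1)/2 = 21 - 6*7/2 = 21 - 21 = 0.
       U_Y = n1*n2 - U_X = 48 - 0 = 48.
Step 4: No ties, so the exact null distribution of U (based on enumerating the C(14,6) = 3003 equally likely rank assignments) gives the two-sided p-value.
Step 5: p-value = 0.000666; compare to alpha = 0.05. reject H0.

U_X = 0, p = 0.000666, reject H0 at alpha = 0.05.


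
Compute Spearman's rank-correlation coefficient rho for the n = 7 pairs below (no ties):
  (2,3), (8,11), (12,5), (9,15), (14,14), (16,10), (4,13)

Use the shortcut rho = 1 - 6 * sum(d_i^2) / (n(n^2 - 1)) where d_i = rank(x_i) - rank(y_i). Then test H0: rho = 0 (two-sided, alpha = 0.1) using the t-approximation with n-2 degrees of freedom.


Step 1: Rank x and y separately (midranks; no ties here).
rank(x): 2->1, 8->3, 12->5, 9->4, 14->6, 16->7, 4->2
rank(y): 3->1, 11->4, 5->2, 15->7, 14->6, 10->3, 13->5
Step 2: d_i = R_x(i) - R_y(i); compute d_i^2.
  (1-1)^2=0, (3-4)^2=1, (5-2)^2=9, (4-7)^2=9, (6-6)^2=0, (7-3)^2=16, (2-5)^2=9
sum(d^2) = 44.
Step 3: rho = 1 - 6*44 / (7*(7^2 - 1)) = 1 - 264/336 = 0.214286.
Step 4: Under H0, t = rho * sqrt((n-2)/(1-rho^2)) = 0.4906 ~ t(5).
Step 5: Two-sided p-value from the t-distribution with 5 df = 0.644512.
Step 6: alpha = 0.1. fail to reject H0.

rho = 0.2143, p = 0.644512, fail to reject H0 at alpha = 0.1.


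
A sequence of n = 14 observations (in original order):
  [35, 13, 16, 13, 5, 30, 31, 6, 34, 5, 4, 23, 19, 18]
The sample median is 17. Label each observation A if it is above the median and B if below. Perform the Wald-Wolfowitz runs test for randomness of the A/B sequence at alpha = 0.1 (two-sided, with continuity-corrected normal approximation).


Step 1: Compute median = 17; label A = above, B = below.
Labels in order: ABBBBAABABBAAA  (n_A = 7, n_B = 7)
Step 2: Count runs R = 7.
Step 3: Under H0 (random ordering), E[R] = 2*n_A*n_B/(n_A+n_B) + 1 = 2*7*7/14 + 1 = 8.0000.
        Var[R] = 2*n_A*n_B*(2*n_A*n_B - n_A - n_B) / ((n_A+n_B)^2 * (n_A+n_B-1)) = 8232/2548 = 3.2308.
        SD[R] = 1.7974.
Step 4: Continuity-corrected z = (R + 0.5 - E[R]) / SD[R] = (7 + 0.5 - 8.0000) / 1.7974 = -0.2782.
Step 5: Two-sided p-value via normal approximation = 2*(1 - Phi(|z|)) = 0.780879.
Step 6: alpha = 0.1. fail to reject H0.

R = 7, z = -0.2782, p = 0.780879, fail to reject H0.


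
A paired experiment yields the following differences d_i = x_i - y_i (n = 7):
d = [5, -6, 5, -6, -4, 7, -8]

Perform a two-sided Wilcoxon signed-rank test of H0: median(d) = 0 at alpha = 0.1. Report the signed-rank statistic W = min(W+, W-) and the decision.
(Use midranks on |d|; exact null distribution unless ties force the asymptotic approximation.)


Step 1: Drop any zero differences (none here) and take |d_i|.
|d| = [5, 6, 5, 6, 4, 7, 8]
Step 2: Midrank |d_i| (ties get averaged ranks).
ranks: |5|->2.5, |6|->4.5, |5|->2.5, |6|->4.5, |4|->1, |7|->6, |8|->7
Step 3: Attach original signs; sum ranks with positive sign and with negative sign.
W+ = 2.5 + 2.5 + 6 = 11
W- = 4.5 + 4.5 + 1 + 7 = 17
(Check: W+ + W- = 28 should equal n(n+1)/2 = 28.)
Step 4: Test statistic W = min(W+, W-) = 11.
Step 5: Ties in |d|, so use the tie-corrected normal approximation.
        E[W] = n(n+1)/4 = 7*8/4 = 14.
        Tie groups: |d|=5 (t=2), |d|=6 (t=2); sum(t^3 - t) = 12.
        Var[W] = n(n+1)(2n+1)/24 - sum(t^3-t)/48 = 840/24 - 12/48 = 34.75.
        z = (W - E[W]) / sqrt(Var[W]) = (11 - 14) / 5.8949 = -0.5089.
        Two-sided p = 2*Phi(z) = 0.610813.
Step 6: alpha = 0.1. fail to reject H0.

W+ = 11, W- = 17, W = min = 11, p = 0.610813, fail to reject H0.


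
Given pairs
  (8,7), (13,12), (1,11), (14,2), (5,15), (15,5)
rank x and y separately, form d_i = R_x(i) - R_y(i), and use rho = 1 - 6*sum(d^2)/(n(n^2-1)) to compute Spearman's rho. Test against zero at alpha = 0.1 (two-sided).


Step 1: Rank x and y separately (midranks; no ties here).
rank(x): 8->3, 13->4, 1->1, 14->5, 5->2, 15->6
rank(y): 7->3, 12->5, 11->4, 2->1, 15->6, 5->2
Step 2: d_i = R_x(i) - R_y(i); compute d_i^2.
  (3-3)^2=0, (4-5)^2=1, (1-4)^2=9, (5-1)^2=16, (2-6)^2=16, (6-2)^2=16
sum(d^2) = 58.
Step 3: rho = 1 - 6*58 / (6*(6^2 - 1)) = 1 - 348/210 = -0.657143.
Step 4: Under H0, t = rho * sqrt((n-2)/(1-rho^2)) = -1.7436 ~ t(4).
Step 5: Two-sided p-value from the t-distribution with 4 df = 0.156175.
Step 6: alpha = 0.1. fail to reject H0.

rho = -0.6571, p = 0.156175, fail to reject H0 at alpha = 0.1.


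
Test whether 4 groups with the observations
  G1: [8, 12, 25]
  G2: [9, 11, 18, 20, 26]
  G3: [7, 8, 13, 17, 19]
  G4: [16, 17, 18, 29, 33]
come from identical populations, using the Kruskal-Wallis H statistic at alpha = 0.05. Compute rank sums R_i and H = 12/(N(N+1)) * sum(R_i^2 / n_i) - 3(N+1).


Step 1: Combine all N = 18 observations and assign midranks.
sorted (value, group, rank): (7,G3,1), (8,G1,2.5), (8,G3,2.5), (9,G2,4), (11,G2,5), (12,G1,6), (13,G3,7), (16,G4,8), (17,G3,9.5), (17,G4,9.5), (18,G2,11.5), (18,G4,11.5), (19,G3,13), (20,G2,14), (25,G1,15), (26,G2,16), (29,G4,17), (33,G4,18)
Step 2: Sum ranks within each group.
R_1 = 23.5 (n_1 = 3)
R_2 = 50.5 (n_2 = 5)
R_3 = 33 (n_3 = 5)
R_4 = 64 (n_4 = 5)
Step 3: H = 12/(N(N+1)) * sum(R_i^2/n_i) - 3(N+1)
     = 12/(18*19) * (23.5^2/3 + 50.5^2/5 + 33^2/5 + 64^2/5) - 3*19
     = 0.035088 * 1731.13 - 57
     = 3.741520.
Step 4: Ties present; correction factor C = 1 - 18/(18^3 - 18) = 0.996904. Corrected H = 3.741520 / 0.996904 = 3.753140.
Step 5: Under H0, H ~ chi^2(3); p-value = 0.289384.
Step 6: alpha = 0.05. fail to reject H0.

H = 3.7531, df = 3, p = 0.289384, fail to reject H0.


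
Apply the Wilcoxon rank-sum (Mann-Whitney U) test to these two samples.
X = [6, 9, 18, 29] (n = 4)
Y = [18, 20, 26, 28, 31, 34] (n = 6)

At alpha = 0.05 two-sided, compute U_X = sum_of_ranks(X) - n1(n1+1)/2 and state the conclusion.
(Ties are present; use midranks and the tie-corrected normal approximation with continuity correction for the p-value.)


Step 1: Combine and sort all 10 observations; assign midranks.
sorted (value, group): (6,X), (9,X), (18,X), (18,Y), (20,Y), (26,Y), (28,Y), (29,X), (31,Y), (34,Y)
ranks: 6->1, 9->2, 18->3.5, 18->3.5, 20->5, 26->6, 28->7, 29->8, 31->9, 34->10
Step 2: Rank sum for X: R1 = 1 + 2 + 3.5 + 8 = 14.5.
Step 3: U_X = R1 - n1(n1+1)/2 = 14.5 - 4*5/2 = 14.5 - 10 = 4.5.
       U_Y = n1*n2 - U_X = 24 - 4.5 = 19.5.
Step 4: Ties are present, so use the tie-corrected normal approximation (with continuity correction) for the p-value.
Step 5: p-value = 0.134407; compare to alpha = 0.05. fail to reject H0.

U_X = 4.5, p = 0.134407, fail to reject H0 at alpha = 0.05.


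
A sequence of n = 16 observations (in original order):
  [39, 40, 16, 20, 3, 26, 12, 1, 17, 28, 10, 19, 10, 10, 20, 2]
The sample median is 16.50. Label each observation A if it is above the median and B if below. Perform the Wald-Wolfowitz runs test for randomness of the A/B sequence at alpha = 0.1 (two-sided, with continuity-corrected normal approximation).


Step 1: Compute median = 16.50; label A = above, B = below.
Labels in order: AABABABBAABABBAB  (n_A = 8, n_B = 8)
Step 2: Count runs R = 12.
Step 3: Under H0 (random ordering), E[R] = 2*n_A*n_B/(n_A+n_B) + 1 = 2*8*8/16 + 1 = 9.0000.
        Var[R] = 2*n_A*n_B*(2*n_A*n_B - n_A - n_B) / ((n_A+n_B)^2 * (n_A+n_B-1)) = 14336/3840 = 3.7333.
        SD[R] = 1.9322.
Step 4: Continuity-corrected z = (R - 0.5 - E[R]) / SD[R] = (12 - 0.5 - 9.0000) / 1.9322 = 1.2939.
Step 5: Two-sided p-value via normal approximation = 2*(1 - Phi(|z|)) = 0.195709.
Step 6: alpha = 0.1. fail to reject H0.

R = 12, z = 1.2939, p = 0.195709, fail to reject H0.


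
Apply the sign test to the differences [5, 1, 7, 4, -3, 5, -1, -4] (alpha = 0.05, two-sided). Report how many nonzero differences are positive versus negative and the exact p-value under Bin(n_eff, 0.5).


Step 1: Discard zero differences. Original n = 8; n_eff = number of nonzero differences = 8.
Nonzero differences (with sign): +5, +1, +7, +4, -3, +5, -1, -4
Step 2: Count signs: positive = 5, negative = 3.
Step 3: Under H0: P(positive) = 0.5, so the number of positives S ~ Bin(8, 0.5).
Step 4: Two-sided exact p-value = sum of Bin(8,0.5) probabilities at or below the observed probability = 0.726562.
Step 5: alpha = 0.05. fail to reject H0.

n_eff = 8, pos = 5, neg = 3, p = 0.726562, fail to reject H0.


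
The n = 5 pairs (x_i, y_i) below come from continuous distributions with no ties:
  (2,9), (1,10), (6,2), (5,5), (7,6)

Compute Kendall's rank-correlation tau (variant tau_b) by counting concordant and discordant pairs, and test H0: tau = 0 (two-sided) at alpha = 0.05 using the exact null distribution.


Step 1: Enumerate the 10 unordered pairs (i,j) with i<j and classify each by sign(x_j-x_i) * sign(y_j-y_i).
  (1,2):dx=-1,dy=+1->D; (1,3):dx=+4,dy=-7->D; (1,4):dx=+3,dy=-4->D; (1,5):dx=+5,dy=-3->D
  (2,3):dx=+5,dy=-8->D; (2,4):dx=+4,dy=-5->D; (2,5):dx=+6,dy=-4->D; (3,4):dx=-1,dy=+3->D
  (3,5):dx=+1,dy=+4->C; (4,5):dx=+2,dy=+1->C
Step 2: C = 2, D = 8, total pairs = 10.
Step 3: tau = (C - D)/(n(n-1)/2) = (2 - 8)/10 = -0.600000.
Step 4: Exact two-sided p-value (enumerate n! = 120 permutations of y under H0): p = 0.233333.
Step 5: alpha = 0.05. fail to reject H0.

tau_b = -0.6000 (C=2, D=8), p = 0.233333, fail to reject H0.


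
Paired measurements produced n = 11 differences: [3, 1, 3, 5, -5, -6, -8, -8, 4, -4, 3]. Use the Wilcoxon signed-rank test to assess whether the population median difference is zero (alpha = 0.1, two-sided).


Step 1: Drop any zero differences (none here) and take |d_i|.
|d| = [3, 1, 3, 5, 5, 6, 8, 8, 4, 4, 3]
Step 2: Midrank |d_i| (ties get averaged ranks).
ranks: |3|->3, |1|->1, |3|->3, |5|->7.5, |5|->7.5, |6|->9, |8|->10.5, |8|->10.5, |4|->5.5, |4|->5.5, |3|->3
Step 3: Attach original signs; sum ranks with positive sign and with negative sign.
W+ = 3 + 1 + 3 + 7.5 + 5.5 + 3 = 23
W- = 7.5 + 9 + 10.5 + 10.5 + 5.5 = 43
(Check: W+ + W- = 66 should equal n(n+1)/2 = 66.)
Step 4: Test statistic W = min(W+, W-) = 23.
Step 5: Ties in |d|, so use the tie-corrected normal approximation.
        E[W] = n(n+1)/4 = 11*12/4 = 33.
        Tie groups: |d|=3 (t=3), |d|=4 (t=2), |d|=5 (t=2), |d|=8 (t=2); sum(t^3 - t) = 42.
        Var[W] = n(n+1)(2n+1)/24 - sum(t^3-t)/48 = 3036/24 - 42/48 = 125.625.
        z = (W - E[W]) / sqrt(Var[W]) = (23 - 33) / 11.2083 = -0.8922.
        Two-sided p = 2*Phi(z) = 0.372286.
Step 6: alpha = 0.1. fail to reject H0.

W+ = 23, W- = 43, W = min = 23, p = 0.372286, fail to reject H0.


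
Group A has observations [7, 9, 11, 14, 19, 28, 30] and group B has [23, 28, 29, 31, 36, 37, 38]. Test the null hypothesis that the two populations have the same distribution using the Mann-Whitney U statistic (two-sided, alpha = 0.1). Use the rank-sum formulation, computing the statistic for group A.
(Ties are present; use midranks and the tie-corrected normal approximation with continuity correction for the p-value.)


Step 1: Combine and sort all 14 observations; assign midranks.
sorted (value, group): (7,X), (9,X), (11,X), (14,X), (19,X), (23,Y), (28,X), (28,Y), (29,Y), (30,X), (31,Y), (36,Y), (37,Y), (38,Y)
ranks: 7->1, 9->2, 11->3, 14->4, 19->5, 23->6, 28->7.5, 28->7.5, 29->9, 30->10, 31->11, 36->12, 37->13, 38->14
Step 2: Rank sum for X: R1 = 1 + 2 + 3 + 4 + 5 + 7.5 + 10 = 32.5.
Step 3: U_X = R1 - n1(n1+1)/2 = 32.5 - 7*8/2 = 32.5 - 28 = 4.5.
       U_Y = n1*n2 - U_X = 49 - 4.5 = 44.5.
Step 4: Ties are present, so use the tie-corrected normal approximation (with continuity correction) for the p-value.
Step 5: p-value = 0.012618; compare to alpha = 0.1. reject H0.

U_X = 4.5, p = 0.012618, reject H0 at alpha = 0.1.


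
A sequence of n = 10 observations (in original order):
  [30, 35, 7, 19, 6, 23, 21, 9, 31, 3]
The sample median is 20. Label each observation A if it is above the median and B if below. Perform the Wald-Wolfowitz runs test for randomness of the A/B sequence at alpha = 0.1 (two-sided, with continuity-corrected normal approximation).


Step 1: Compute median = 20; label A = above, B = below.
Labels in order: AABBBAABAB  (n_A = 5, n_B = 5)
Step 2: Count runs R = 6.
Step 3: Under H0 (random ordering), E[R] = 2*n_A*n_B/(n_A+n_B) + 1 = 2*5*5/10 + 1 = 6.0000.
        Var[R] = 2*n_A*n_B*(2*n_A*n_B - n_A - n_B) / ((n_A+n_B)^2 * (n_A+n_B-1)) = 2000/900 = 2.2222.
        SD[R] = 1.4907.
Step 4: R = E[R], so z = 0 with no continuity correction.
Step 5: Two-sided p-value via normal approximation = 2*(1 - Phi(|z|)) = 1.000000.
Step 6: alpha = 0.1. fail to reject H0.

R = 6, z = 0.0000, p = 1.000000, fail to reject H0.


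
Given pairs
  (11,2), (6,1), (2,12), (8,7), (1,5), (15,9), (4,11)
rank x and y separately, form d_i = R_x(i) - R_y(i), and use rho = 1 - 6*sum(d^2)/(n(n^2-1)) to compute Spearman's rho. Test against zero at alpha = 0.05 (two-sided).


Step 1: Rank x and y separately (midranks; no ties here).
rank(x): 11->6, 6->4, 2->2, 8->5, 1->1, 15->7, 4->3
rank(y): 2->2, 1->1, 12->7, 7->4, 5->3, 9->5, 11->6
Step 2: d_i = R_x(i) - R_y(i); compute d_i^2.
  (6-2)^2=16, (4-1)^2=9, (2-7)^2=25, (5-4)^2=1, (1-3)^2=4, (7-5)^2=4, (3-6)^2=9
sum(d^2) = 68.
Step 3: rho = 1 - 6*68 / (7*(7^2 - 1)) = 1 - 408/336 = -0.214286.
Step 4: Under H0, t = rho * sqrt((n-2)/(1-rho^2)) = -0.4906 ~ t(5).
Step 5: Two-sided p-value from the t-distribution with 5 df = 0.644512.
Step 6: alpha = 0.05. fail to reject H0.

rho = -0.2143, p = 0.644512, fail to reject H0 at alpha = 0.05.


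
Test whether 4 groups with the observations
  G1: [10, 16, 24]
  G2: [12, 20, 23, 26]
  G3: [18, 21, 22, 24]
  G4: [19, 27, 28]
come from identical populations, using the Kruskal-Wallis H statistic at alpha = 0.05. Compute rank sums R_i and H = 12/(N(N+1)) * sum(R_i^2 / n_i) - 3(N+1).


Step 1: Combine all N = 14 observations and assign midranks.
sorted (value, group, rank): (10,G1,1), (12,G2,2), (16,G1,3), (18,G3,4), (19,G4,5), (20,G2,6), (21,G3,7), (22,G3,8), (23,G2,9), (24,G1,10.5), (24,G3,10.5), (26,G2,12), (27,G4,13), (28,G4,14)
Step 2: Sum ranks within each group.
R_1 = 14.5 (n_1 = 3)
R_2 = 29 (n_2 = 4)
R_3 = 29.5 (n_3 = 4)
R_4 = 32 (n_4 = 3)
Step 3: H = 12/(N(N+1)) * sum(R_i^2/n_i) - 3(N+1)
     = 12/(14*15) * (14.5^2/3 + 29^2/4 + 29.5^2/4 + 32^2/3) - 3*15
     = 0.057143 * 839.229 - 45
     = 2.955952.
Step 4: Ties present; correction factor C = 1 - 6/(14^3 - 14) = 0.997802. Corrected H = 2.955952 / 0.997802 = 2.962463.
Step 5: Under H0, H ~ chi^2(3); p-value = 0.397449.
Step 6: alpha = 0.05. fail to reject H0.

H = 2.9625, df = 3, p = 0.397449, fail to reject H0.


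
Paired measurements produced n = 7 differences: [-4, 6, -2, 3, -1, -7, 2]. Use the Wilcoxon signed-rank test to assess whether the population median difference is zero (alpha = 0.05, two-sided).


Step 1: Drop any zero differences (none here) and take |d_i|.
|d| = [4, 6, 2, 3, 1, 7, 2]
Step 2: Midrank |d_i| (ties get averaged ranks).
ranks: |4|->5, |6|->6, |2|->2.5, |3|->4, |1|->1, |7|->7, |2|->2.5
Step 3: Attach original signs; sum ranks with positive sign and with negative sign.
W+ = 6 + 4 + 2.5 = 12.5
W- = 5 + 2.5 + 1 + 7 = 15.5
(Check: W+ + W- = 28 should equal n(n+1)/2 = 28.)
Step 4: Test statistic W = min(W+, W-) = 12.5.
Step 5: Ties in |d|, so use the tie-corrected normal approximation.
        E[W] = n(n+1)/4 = 7*8/4 = 14.
        Tie groups: |d|=2 (t=2); sum(t^3 - t) = 6.
        Var[W] = n(n+1)(2n+1)/24 - sum(t^3-t)/48 = 840/24 - 6/48 = 34.875.
        z = (W - E[W]) / sqrt(Var[W]) = (12.5 - 14) / 5.9055 = -0.2540.
        Two-sided p = 2*Phi(z) = 0.799495.
Step 6: alpha = 0.05. fail to reject H0.

W+ = 12.5, W- = 15.5, W = min = 12.5, p = 0.799495, fail to reject H0.


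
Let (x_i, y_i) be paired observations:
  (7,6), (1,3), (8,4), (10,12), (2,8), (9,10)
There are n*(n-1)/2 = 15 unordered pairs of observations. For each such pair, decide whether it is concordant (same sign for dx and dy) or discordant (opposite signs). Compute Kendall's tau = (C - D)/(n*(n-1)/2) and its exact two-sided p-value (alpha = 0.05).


Step 1: Enumerate the 15 unordered pairs (i,j) with i<j and classify each by sign(x_j-x_i) * sign(y_j-y_i).
  (1,2):dx=-6,dy=-3->C; (1,3):dx=+1,dy=-2->D; (1,4):dx=+3,dy=+6->C; (1,5):dx=-5,dy=+2->D
  (1,6):dx=+2,dy=+4->C; (2,3):dx=+7,dy=+1->C; (2,4):dx=+9,dy=+9->C; (2,5):dx=+1,dy=+5->C
  (2,6):dx=+8,dy=+7->C; (3,4):dx=+2,dy=+8->C; (3,5):dx=-6,dy=+4->D; (3,6):dx=+1,dy=+6->C
  (4,5):dx=-8,dy=-4->C; (4,6):dx=-1,dy=-2->C; (5,6):dx=+7,dy=+2->C
Step 2: C = 12, D = 3, total pairs = 15.
Step 3: tau = (C - D)/(n(n-1)/2) = (12 - 3)/15 = 0.600000.
Step 4: Exact two-sided p-value (enumerate n! = 720 permutations of y under H0): p = 0.136111.
Step 5: alpha = 0.05. fail to reject H0.

tau_b = 0.6000 (C=12, D=3), p = 0.136111, fail to reject H0.


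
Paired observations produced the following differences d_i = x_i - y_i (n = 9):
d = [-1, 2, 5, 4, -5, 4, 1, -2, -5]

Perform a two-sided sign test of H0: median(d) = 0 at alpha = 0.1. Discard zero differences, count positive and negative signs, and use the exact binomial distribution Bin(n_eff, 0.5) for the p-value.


Step 1: Discard zero differences. Original n = 9; n_eff = number of nonzero differences = 9.
Nonzero differences (with sign): -1, +2, +5, +4, -5, +4, +1, -2, -5
Step 2: Count signs: positive = 5, negative = 4.
Step 3: Under H0: P(positive) = 0.5, so the number of positives S ~ Bin(9, 0.5).
Step 4: Two-sided exact p-value = sum of Bin(9,0.5) probabilities at or below the observed probability = 1.000000.
Step 5: alpha = 0.1. fail to reject H0.

n_eff = 9, pos = 5, neg = 4, p = 1.000000, fail to reject H0.


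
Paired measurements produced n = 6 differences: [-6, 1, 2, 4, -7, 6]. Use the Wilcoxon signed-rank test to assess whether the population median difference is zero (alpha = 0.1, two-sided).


Step 1: Drop any zero differences (none here) and take |d_i|.
|d| = [6, 1, 2, 4, 7, 6]
Step 2: Midrank |d_i| (ties get averaged ranks).
ranks: |6|->4.5, |1|->1, |2|->2, |4|->3, |7|->6, |6|->4.5
Step 3: Attach original signs; sum ranks with positive sign and with negative sign.
W+ = 1 + 2 + 3 + 4.5 = 10.5
W- = 4.5 + 6 = 10.5
(Check: W+ + W- = 21 should equal n(n+1)/2 = 21.)
Step 4: Test statistic W = min(W+, W-) = 10.5.
Step 5: Ties in |d|, so use the tie-corrected normal approximation.
        E[W] = n(n+1)/4 = 6*7/4 = 10.5.
        Tie groups: |d|=6 (t=2); sum(t^3 - t) = 6.
        Var[W] = n(n+1)(2n+1)/24 - sum(t^3-t)/48 = 546/24 - 6/48 = 22.625.
        z = (W - E[W]) / sqrt(Var[W]) = (10.5 - 10.5) / 4.7566 = 0.0000.
        Two-sided p = 2*Phi(z) = 1.000000.
Step 6: alpha = 0.1. fail to reject H0.

W+ = 10.5, W- = 10.5, W = min = 10.5, p = 1.000000, fail to reject H0.


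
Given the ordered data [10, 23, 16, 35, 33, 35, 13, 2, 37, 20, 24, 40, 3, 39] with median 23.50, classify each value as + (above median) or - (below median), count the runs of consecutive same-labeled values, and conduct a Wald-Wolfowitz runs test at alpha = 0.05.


Step 1: Compute median = 23.50; label A = above, B = below.
Labels in order: BBBAAABBABAABA  (n_A = 7, n_B = 7)
Step 2: Count runs R = 8.
Step 3: Under H0 (random ordering), E[R] = 2*n_A*n_B/(n_A+n_B) + 1 = 2*7*7/14 + 1 = 8.0000.
        Var[R] = 2*n_A*n_B*(2*n_A*n_B - n_A - n_B) / ((n_A+n_B)^2 * (n_A+n_B-1)) = 8232/2548 = 3.2308.
        SD[R] = 1.7974.
Step 4: R = E[R], so z = 0 with no continuity correction.
Step 5: Two-sided p-value via normal approximation = 2*(1 - Phi(|z|)) = 1.000000.
Step 6: alpha = 0.05. fail to reject H0.

R = 8, z = 0.0000, p = 1.000000, fail to reject H0.


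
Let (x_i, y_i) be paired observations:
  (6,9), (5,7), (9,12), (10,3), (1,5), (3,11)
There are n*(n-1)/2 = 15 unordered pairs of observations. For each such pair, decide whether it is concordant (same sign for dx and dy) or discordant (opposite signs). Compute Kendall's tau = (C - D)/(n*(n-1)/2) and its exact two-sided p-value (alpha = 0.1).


Step 1: Enumerate the 15 unordered pairs (i,j) with i<j and classify each by sign(x_j-x_i) * sign(y_j-y_i).
  (1,2):dx=-1,dy=-2->C; (1,3):dx=+3,dy=+3->C; (1,4):dx=+4,dy=-6->D; (1,5):dx=-5,dy=-4->C
  (1,6):dx=-3,dy=+2->D; (2,3):dx=+4,dy=+5->C; (2,4):dx=+5,dy=-4->D; (2,5):dx=-4,dy=-2->C
  (2,6):dx=-2,dy=+4->D; (3,4):dx=+1,dy=-9->D; (3,5):dx=-8,dy=-7->C; (3,6):dx=-6,dy=-1->C
  (4,5):dx=-9,dy=+2->D; (4,6):dx=-7,dy=+8->D; (5,6):dx=+2,dy=+6->C
Step 2: C = 8, D = 7, total pairs = 15.
Step 3: tau = (C - D)/(n(n-1)/2) = (8 - 7)/15 = 0.066667.
Step 4: Exact two-sided p-value (enumerate n! = 720 permutations of y under H0): p = 1.000000.
Step 5: alpha = 0.1. fail to reject H0.

tau_b = 0.0667 (C=8, D=7), p = 1.000000, fail to reject H0.


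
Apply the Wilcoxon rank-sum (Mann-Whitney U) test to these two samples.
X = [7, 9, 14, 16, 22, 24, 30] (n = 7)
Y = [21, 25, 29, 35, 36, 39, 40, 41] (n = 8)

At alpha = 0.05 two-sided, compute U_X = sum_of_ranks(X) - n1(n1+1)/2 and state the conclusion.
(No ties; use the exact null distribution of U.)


Step 1: Combine and sort all 15 observations; assign midranks.
sorted (value, group): (7,X), (9,X), (14,X), (16,X), (21,Y), (22,X), (24,X), (25,Y), (29,Y), (30,X), (35,Y), (36,Y), (39,Y), (40,Y), (41,Y)
ranks: 7->1, 9->2, 14->3, 16->4, 21->5, 22->6, 24->7, 25->8, 29->9, 30->10, 35->11, 36->12, 39->13, 40->14, 41->15
Step 2: Rank sum for X: R1 = 1 + 2 + 3 + 4 + 6 + 7 + 10 = 33.
Step 3: U_X = R1 - n1(n1+1)/2 = 33 - 7*8/2 = 33 - 28 = 5.
       U_Y = n1*n2 - U_X = 56 - 5 = 51.
Step 4: No ties, so the exact null distribution of U (based on enumerating the C(15,7) = 6435 equally likely rank assignments) gives the two-sided p-value.
Step 5: p-value = 0.005905; compare to alpha = 0.05. reject H0.

U_X = 5, p = 0.005905, reject H0 at alpha = 0.05.


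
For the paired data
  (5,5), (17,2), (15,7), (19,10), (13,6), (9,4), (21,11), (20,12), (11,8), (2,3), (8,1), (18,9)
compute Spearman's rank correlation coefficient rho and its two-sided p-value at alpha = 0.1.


Step 1: Rank x and y separately (midranks; no ties here).
rank(x): 5->2, 17->8, 15->7, 19->10, 13->6, 9->4, 21->12, 20->11, 11->5, 2->1, 8->3, 18->9
rank(y): 5->5, 2->2, 7->7, 10->10, 6->6, 4->4, 11->11, 12->12, 8->8, 3->3, 1->1, 9->9
Step 2: d_i = R_x(i) - R_y(i); compute d_i^2.
  (2-5)^2=9, (8-2)^2=36, (7-7)^2=0, (10-10)^2=0, (6-6)^2=0, (4-4)^2=0, (12-11)^2=1, (11-12)^2=1, (5-8)^2=9, (1-3)^2=4, (3-1)^2=4, (9-9)^2=0
sum(d^2) = 64.
Step 3: rho = 1 - 6*64 / (12*(12^2 - 1)) = 1 - 384/1716 = 0.776224.
Step 4: Under H0, t = rho * sqrt((n-2)/(1-rho^2)) = 3.8934 ~ t(10).
Step 5: Two-sided p-value from the t-distribution with 10 df = 0.002993.
Step 6: alpha = 0.1. reject H0.

rho = 0.7762, p = 0.002993, reject H0 at alpha = 0.1.
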